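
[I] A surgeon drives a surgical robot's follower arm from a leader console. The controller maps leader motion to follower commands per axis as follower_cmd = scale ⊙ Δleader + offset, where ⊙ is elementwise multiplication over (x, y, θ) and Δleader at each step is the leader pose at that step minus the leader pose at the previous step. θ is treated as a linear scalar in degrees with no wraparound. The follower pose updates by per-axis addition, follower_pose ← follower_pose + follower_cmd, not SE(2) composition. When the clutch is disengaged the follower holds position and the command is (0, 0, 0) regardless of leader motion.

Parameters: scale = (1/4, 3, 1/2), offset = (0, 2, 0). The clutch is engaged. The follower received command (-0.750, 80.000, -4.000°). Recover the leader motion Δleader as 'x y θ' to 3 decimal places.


axis x: (-0.750 − 0) / (1/4) = -3.000
axis y: (80.000 − 2) / (3) = 26.000
axis θ: (-4.000 − 0) / (1/2) = -8.000

-3.000 26.000 -8.000


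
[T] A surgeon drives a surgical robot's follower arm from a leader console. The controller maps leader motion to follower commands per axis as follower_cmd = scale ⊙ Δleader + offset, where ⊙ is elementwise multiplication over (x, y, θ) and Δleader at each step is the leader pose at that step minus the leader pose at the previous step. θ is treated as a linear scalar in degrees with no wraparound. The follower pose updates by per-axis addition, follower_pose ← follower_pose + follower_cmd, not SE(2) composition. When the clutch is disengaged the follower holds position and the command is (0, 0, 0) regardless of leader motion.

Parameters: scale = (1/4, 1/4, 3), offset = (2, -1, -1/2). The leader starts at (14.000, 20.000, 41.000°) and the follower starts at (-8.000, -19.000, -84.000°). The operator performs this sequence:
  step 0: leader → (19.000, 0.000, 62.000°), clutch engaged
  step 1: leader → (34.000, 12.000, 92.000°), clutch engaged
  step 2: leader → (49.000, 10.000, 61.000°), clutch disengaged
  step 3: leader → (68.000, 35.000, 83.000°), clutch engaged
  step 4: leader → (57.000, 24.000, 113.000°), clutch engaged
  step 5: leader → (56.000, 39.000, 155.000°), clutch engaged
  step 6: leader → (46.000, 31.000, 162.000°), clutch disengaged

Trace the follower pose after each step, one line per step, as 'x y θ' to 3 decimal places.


step 0: Δleader=(5.000, -20.000, 21.000°), engaged; cmd=(3.250, -6.000, 62.500°) → follower=(-4.750, -25.000, -21.500°)
step 1: Δleader=(15.000, 12.000, 30.000°), engaged; cmd=(5.750, 2.000, 89.500°) → follower=(1.000, -23.000, 68.000°)
step 2: Δleader=(15.000, -2.000, -31.000°), disengaged; cmd=(0,0,0) → follower holds at (1.000, -23.000, 68.000°)
step 3: Δleader=(19.000, 25.000, 22.000°), engaged; cmd=(6.750, 5.250, 65.500°) → follower=(7.750, -17.750, 133.500°)
step 4: Δleader=(-11.000, -11.000, 30.000°), engaged; cmd=(-0.750, -3.750, 89.500°) → follower=(7.000, -21.500, 223.000°)
step 5: Δleader=(-1.000, 15.000, 42.000°), engaged; cmd=(1.750, 2.750, 125.500°) → follower=(8.750, -18.750, 348.500°)
step 6: Δleader=(-10.000, -8.000, 7.000°), disengaged; cmd=(0,0,0) → follower holds at (8.750, -18.750, 348.500°)

-4.750 -25.000 -21.500
1.000 -23.000 68.000
1.000 -23.000 68.000
7.750 -17.750 133.500
7.000 -21.500 223.000
8.750 -18.750 348.500
8.750 -18.750 348.500


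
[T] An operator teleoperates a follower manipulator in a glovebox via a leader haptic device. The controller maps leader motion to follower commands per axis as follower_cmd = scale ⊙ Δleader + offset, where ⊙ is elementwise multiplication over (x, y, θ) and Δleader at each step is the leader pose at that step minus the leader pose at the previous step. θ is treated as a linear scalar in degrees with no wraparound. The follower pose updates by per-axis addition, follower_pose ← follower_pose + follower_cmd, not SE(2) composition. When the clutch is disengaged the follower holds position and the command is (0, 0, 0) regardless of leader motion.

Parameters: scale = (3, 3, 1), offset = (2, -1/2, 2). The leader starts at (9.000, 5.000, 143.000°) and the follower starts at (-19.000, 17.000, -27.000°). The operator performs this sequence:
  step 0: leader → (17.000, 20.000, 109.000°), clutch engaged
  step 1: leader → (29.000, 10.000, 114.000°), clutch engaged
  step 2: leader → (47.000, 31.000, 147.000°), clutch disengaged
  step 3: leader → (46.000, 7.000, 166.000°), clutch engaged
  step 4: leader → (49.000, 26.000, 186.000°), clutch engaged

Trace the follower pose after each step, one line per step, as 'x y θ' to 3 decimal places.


7.000 61.500 -59.000
45.000 31.000 -52.000
45.000 31.000 -52.000
44.000 -41.500 -31.000
55.000 15.000 -9.000

step 0: Δleader=(8.000, 15.000, -34.000°), engaged; cmd=(26.000, 44.500, -32.000°) → follower=(7.000, 61.500, -59.000°)
step 1: Δleader=(12.000, -10.000, 5.000°), engaged; cmd=(38.000, -30.500, 7.000°) → follower=(45.000, 31.000, -52.000°)
step 2: Δleader=(18.000, 21.000, 33.000°), disengaged; cmd=(0,0,0) → follower holds at (45.000, 31.000, -52.000°)
step 3: Δleader=(-1.000, -24.000, 19.000°), engaged; cmd=(-1.000, -72.500, 21.000°) → follower=(44.000, -41.500, -31.000°)
step 4: Δleader=(3.000, 19.000, 20.000°), engaged; cmd=(11.000, 56.500, 22.000°) → follower=(55.000, 15.000, -9.000°)


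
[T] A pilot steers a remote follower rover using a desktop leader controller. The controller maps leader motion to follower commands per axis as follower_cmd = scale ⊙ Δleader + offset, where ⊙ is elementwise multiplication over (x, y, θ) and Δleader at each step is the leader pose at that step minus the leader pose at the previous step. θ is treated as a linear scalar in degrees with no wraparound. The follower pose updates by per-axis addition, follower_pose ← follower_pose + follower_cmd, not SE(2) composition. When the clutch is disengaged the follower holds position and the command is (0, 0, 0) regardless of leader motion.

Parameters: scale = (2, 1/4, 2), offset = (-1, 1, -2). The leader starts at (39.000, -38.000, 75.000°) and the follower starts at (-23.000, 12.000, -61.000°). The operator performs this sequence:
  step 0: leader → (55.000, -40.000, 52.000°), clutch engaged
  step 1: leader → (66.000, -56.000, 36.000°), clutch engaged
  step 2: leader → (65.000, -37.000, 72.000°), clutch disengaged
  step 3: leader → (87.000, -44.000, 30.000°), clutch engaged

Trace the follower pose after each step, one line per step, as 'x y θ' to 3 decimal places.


8.000 12.500 -109.000
29.000 9.500 -143.000
29.000 9.500 -143.000
72.000 8.750 -229.000

step 0: Δleader=(16.000, -2.000, -23.000°), engaged; cmd=(31.000, 0.500, -48.000°) → follower=(8.000, 12.500, -109.000°)
step 1: Δleader=(11.000, -16.000, -16.000°), engaged; cmd=(21.000, -3.000, -34.000°) → follower=(29.000, 9.500, -143.000°)
step 2: Δleader=(-1.000, 19.000, 36.000°), disengaged; cmd=(0,0,0) → follower holds at (29.000, 9.500, -143.000°)
step 3: Δleader=(22.000, -7.000, -42.000°), engaged; cmd=(43.000, -0.750, -86.000°) → follower=(72.000, 8.750, -229.000°)


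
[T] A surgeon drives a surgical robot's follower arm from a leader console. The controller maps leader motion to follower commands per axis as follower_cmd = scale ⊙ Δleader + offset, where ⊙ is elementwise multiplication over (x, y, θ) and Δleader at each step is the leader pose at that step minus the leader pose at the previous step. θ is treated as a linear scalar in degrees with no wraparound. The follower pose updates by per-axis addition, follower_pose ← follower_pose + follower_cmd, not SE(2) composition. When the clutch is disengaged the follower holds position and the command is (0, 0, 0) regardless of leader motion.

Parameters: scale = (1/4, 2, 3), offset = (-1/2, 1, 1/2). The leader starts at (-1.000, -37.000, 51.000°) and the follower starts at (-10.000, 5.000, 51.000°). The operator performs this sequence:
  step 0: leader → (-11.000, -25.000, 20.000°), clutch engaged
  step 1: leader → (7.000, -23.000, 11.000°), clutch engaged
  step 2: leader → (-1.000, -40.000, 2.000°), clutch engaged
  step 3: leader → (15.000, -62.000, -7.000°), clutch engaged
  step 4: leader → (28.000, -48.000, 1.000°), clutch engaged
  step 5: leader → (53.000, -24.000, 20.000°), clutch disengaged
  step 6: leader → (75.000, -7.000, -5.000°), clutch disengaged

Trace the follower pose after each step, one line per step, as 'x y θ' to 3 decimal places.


-13.000 30.000 -41.500
-9.000 35.000 -68.000
-11.500 2.000 -94.500
-8.000 -41.000 -121.000
-5.250 -12.000 -96.500
-5.250 -12.000 -96.500
-5.250 -12.000 -96.500

step 0: Δleader=(-10.000, 12.000, -31.000°), engaged; cmd=(-3.000, 25.000, -92.500°) → follower=(-13.000, 30.000, -41.500°)
step 1: Δleader=(18.000, 2.000, -9.000°), engaged; cmd=(4.000, 5.000, -26.500°) → follower=(-9.000, 35.000, -68.000°)
step 2: Δleader=(-8.000, -17.000, -9.000°), engaged; cmd=(-2.500, -33.000, -26.500°) → follower=(-11.500, 2.000, -94.500°)
step 3: Δleader=(16.000, -22.000, -9.000°), engaged; cmd=(3.500, -43.000, -26.500°) → follower=(-8.000, -41.000, -121.000°)
step 4: Δleader=(13.000, 14.000, 8.000°), engaged; cmd=(2.750, 29.000, 24.500°) → follower=(-5.250, -12.000, -96.500°)
step 5: Δleader=(25.000, 24.000, 19.000°), disengaged; cmd=(0,0,0) → follower holds at (-5.250, -12.000, -96.500°)
step 6: Δleader=(22.000, 17.000, -25.000°), disengaged; cmd=(0,0,0) → follower holds at (-5.250, -12.000, -96.500°)


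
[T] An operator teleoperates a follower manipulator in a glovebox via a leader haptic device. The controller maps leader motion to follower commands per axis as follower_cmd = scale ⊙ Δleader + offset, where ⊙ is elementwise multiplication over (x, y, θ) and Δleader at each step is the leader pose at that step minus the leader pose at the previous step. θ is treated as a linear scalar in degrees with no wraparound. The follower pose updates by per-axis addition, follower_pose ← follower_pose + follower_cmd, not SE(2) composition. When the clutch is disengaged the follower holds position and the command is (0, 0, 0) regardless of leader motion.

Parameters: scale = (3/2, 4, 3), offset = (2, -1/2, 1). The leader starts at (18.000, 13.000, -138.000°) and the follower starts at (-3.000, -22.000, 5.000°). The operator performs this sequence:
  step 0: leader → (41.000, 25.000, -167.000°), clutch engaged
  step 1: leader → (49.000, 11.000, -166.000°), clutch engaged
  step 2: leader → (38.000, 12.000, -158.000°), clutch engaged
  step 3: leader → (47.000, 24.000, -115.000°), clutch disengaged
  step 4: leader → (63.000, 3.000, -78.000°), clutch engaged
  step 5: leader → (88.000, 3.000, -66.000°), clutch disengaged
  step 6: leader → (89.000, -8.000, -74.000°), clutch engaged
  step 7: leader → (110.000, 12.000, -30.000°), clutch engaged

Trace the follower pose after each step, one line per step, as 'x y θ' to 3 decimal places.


33.500 25.500 -81.000
47.500 -31.000 -77.000
33.000 -27.500 -52.000
33.000 -27.500 -52.000
59.000 -112.000 60.000
59.000 -112.000 60.000
62.500 -156.500 37.000
96.000 -77.000 170.000

step 0: Δleader=(23.000, 12.000, -29.000°), engaged; cmd=(36.500, 47.500, -86.000°) → follower=(33.500, 25.500, -81.000°)
step 1: Δleader=(8.000, -14.000, 1.000°), engaged; cmd=(14.000, -56.500, 4.000°) → follower=(47.500, -31.000, -77.000°)
step 2: Δleader=(-11.000, 1.000, 8.000°), engaged; cmd=(-14.500, 3.500, 25.000°) → follower=(33.000, -27.500, -52.000°)
step 3: Δleader=(9.000, 12.000, 43.000°), disengaged; cmd=(0,0,0) → follower holds at (33.000, -27.500, -52.000°)
step 4: Δleader=(16.000, -21.000, 37.000°), engaged; cmd=(26.000, -84.500, 112.000°) → follower=(59.000, -112.000, 60.000°)
step 5: Δleader=(25.000, 0.000, 12.000°), disengaged; cmd=(0,0,0) → follower holds at (59.000, -112.000, 60.000°)
step 6: Δleader=(1.000, -11.000, -8.000°), engaged; cmd=(3.500, -44.500, -23.000°) → follower=(62.500, -156.500, 37.000°)
step 7: Δleader=(21.000, 20.000, 44.000°), engaged; cmd=(33.500, 79.500, 133.000°) → follower=(96.000, -77.000, 170.000°)


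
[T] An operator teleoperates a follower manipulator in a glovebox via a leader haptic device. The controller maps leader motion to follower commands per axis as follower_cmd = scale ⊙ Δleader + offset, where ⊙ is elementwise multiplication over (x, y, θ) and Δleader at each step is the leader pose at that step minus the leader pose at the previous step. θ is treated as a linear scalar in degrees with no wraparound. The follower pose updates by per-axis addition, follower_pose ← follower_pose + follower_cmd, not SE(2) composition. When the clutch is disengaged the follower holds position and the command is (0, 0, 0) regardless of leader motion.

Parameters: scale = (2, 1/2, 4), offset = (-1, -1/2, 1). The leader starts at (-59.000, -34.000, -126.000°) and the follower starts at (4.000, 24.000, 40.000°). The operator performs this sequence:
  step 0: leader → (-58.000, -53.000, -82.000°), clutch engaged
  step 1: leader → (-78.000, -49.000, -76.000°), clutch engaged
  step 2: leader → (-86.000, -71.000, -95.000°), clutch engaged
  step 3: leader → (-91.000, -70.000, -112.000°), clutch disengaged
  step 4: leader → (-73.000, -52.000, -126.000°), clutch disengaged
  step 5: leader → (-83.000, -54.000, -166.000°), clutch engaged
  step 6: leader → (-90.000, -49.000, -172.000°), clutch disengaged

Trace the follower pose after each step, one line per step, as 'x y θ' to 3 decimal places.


step 0: Δleader=(1.000, -19.000, 44.000°), engaged; cmd=(1.000, -10.000, 177.000°) → follower=(5.000, 14.000, 217.000°)
step 1: Δleader=(-20.000, 4.000, 6.000°), engaged; cmd=(-41.000, 1.500, 25.000°) → follower=(-36.000, 15.500, 242.000°)
step 2: Δleader=(-8.000, -22.000, -19.000°), engaged; cmd=(-17.000, -11.500, -75.000°) → follower=(-53.000, 4.000, 167.000°)
step 3: Δleader=(-5.000, 1.000, -17.000°), disengaged; cmd=(0,0,0) → follower holds at (-53.000, 4.000, 167.000°)
step 4: Δleader=(18.000, 18.000, -14.000°), disengaged; cmd=(0,0,0) → follower holds at (-53.000, 4.000, 167.000°)
step 5: Δleader=(-10.000, -2.000, -40.000°), engaged; cmd=(-21.000, -1.500, -159.000°) → follower=(-74.000, 2.500, 8.000°)
step 6: Δleader=(-7.000, 5.000, -6.000°), disengaged; cmd=(0,0,0) → follower holds at (-74.000, 2.500, 8.000°)

5.000 14.000 217.000
-36.000 15.500 242.000
-53.000 4.000 167.000
-53.000 4.000 167.000
-53.000 4.000 167.000
-74.000 2.500 8.000
-74.000 2.500 8.000


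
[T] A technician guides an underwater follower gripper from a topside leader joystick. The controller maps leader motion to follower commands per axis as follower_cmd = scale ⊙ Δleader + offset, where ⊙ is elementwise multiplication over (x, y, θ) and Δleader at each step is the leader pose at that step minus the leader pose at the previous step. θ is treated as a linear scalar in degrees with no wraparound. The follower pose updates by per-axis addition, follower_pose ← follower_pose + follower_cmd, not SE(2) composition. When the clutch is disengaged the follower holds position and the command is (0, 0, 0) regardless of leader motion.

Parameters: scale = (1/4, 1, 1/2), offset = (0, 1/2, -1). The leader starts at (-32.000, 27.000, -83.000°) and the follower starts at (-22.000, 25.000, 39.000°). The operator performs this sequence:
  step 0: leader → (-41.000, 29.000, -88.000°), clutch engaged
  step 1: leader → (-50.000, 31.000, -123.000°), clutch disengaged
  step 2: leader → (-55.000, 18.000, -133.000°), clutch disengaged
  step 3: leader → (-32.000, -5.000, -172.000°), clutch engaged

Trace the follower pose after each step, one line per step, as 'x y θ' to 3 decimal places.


step 0: Δleader=(-9.000, 2.000, -5.000°), engaged; cmd=(-2.250, 2.500, -3.500°) → follower=(-24.250, 27.500, 35.500°)
step 1: Δleader=(-9.000, 2.000, -35.000°), disengaged; cmd=(0,0,0) → follower holds at (-24.250, 27.500, 35.500°)
step 2: Δleader=(-5.000, -13.000, -10.000°), disengaged; cmd=(0,0,0) → follower holds at (-24.250, 27.500, 35.500°)
step 3: Δleader=(23.000, -23.000, -39.000°), engaged; cmd=(5.750, -22.500, -20.500°) → follower=(-18.500, 5.000, 15.000°)

-24.250 27.500 35.500
-24.250 27.500 35.500
-24.250 27.500 35.500
-18.500 5.000 15.000


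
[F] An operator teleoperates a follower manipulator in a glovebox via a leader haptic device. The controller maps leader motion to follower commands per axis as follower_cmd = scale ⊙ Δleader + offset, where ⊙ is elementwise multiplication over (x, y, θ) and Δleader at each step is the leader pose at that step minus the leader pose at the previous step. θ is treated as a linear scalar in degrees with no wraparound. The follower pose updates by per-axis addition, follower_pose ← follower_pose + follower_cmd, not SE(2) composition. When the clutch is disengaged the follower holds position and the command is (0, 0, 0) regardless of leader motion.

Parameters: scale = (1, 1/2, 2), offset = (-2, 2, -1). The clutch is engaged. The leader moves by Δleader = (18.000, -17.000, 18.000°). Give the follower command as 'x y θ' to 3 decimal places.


16.000 -6.500 35.000

axis x: 1·18.000 + -2 = 16.000
axis y: 1/2·-17.000 + 2 = -6.500
axis θ: 2·18.000 + -1 = 35.000


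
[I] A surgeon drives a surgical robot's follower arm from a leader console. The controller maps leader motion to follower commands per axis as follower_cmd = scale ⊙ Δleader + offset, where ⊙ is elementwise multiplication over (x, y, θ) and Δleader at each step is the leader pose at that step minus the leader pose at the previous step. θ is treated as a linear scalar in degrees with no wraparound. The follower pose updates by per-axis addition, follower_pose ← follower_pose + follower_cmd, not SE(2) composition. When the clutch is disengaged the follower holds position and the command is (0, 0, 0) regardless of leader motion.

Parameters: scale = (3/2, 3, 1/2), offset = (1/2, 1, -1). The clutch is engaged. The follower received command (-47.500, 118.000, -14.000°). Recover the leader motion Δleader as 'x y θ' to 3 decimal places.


-32.000 39.000 -26.000

axis x: (-47.500 − 1/2) / (3/2) = -32.000
axis y: (118.000 − 1) / (3) = 39.000
axis θ: (-14.000 − -1) / (1/2) = -26.000


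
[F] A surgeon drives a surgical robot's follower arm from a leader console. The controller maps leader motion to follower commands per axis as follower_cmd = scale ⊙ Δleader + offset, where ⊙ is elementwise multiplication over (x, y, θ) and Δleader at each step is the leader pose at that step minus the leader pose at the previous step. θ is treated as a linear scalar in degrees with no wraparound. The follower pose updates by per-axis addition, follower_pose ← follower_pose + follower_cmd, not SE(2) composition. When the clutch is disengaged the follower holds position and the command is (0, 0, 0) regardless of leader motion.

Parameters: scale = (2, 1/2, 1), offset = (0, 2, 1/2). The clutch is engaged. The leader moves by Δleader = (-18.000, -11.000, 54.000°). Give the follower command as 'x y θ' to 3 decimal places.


-36.000 -3.500 54.500

axis x: 2·-18.000 + 0 = -36.000
axis y: 1/2·-11.000 + 2 = -3.500
axis θ: 1·54.000 + 1/2 = 54.500


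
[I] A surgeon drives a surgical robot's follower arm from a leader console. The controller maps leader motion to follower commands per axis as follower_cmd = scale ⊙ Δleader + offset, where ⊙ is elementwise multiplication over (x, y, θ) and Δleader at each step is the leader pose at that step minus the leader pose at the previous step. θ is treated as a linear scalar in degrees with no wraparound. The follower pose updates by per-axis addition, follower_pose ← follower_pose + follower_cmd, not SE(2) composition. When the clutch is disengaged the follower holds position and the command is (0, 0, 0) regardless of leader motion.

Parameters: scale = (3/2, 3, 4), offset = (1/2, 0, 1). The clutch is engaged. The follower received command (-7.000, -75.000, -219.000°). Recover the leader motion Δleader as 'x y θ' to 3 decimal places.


-5.000 -25.000 -55.000

axis x: (-7.000 − 1/2) / (3/2) = -5.000
axis y: (-75.000 − 0) / (3) = -25.000
axis θ: (-219.000 − 1) / (4) = -55.000


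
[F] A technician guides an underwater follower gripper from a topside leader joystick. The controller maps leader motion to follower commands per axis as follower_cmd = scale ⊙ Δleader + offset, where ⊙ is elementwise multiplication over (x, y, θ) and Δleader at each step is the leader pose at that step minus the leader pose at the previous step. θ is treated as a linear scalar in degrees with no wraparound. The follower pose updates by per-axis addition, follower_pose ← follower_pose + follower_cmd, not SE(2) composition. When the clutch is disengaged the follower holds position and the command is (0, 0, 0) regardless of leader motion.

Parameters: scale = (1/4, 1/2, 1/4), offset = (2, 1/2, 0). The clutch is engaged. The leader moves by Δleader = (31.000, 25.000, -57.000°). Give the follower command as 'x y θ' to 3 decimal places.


axis x: 1/4·31.000 + 2 = 9.750
axis y: 1/2·25.000 + 1/2 = 13.000
axis θ: 1/4·-57.000 + 0 = -14.250

9.750 13.000 -14.250


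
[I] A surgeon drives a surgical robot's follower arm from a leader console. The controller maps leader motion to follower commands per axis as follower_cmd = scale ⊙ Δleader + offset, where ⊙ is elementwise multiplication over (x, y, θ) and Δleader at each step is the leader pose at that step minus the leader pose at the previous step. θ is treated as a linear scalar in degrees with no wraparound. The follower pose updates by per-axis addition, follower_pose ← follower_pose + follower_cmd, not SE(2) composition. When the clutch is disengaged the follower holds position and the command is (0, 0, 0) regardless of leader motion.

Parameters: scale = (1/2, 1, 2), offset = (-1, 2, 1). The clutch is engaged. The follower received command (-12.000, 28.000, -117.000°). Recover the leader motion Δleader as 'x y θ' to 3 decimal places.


axis x: (-12.000 − -1) / (1/2) = -22.000
axis y: (28.000 − 2) / (1) = 26.000
axis θ: (-117.000 − 1) / (2) = -59.000

-22.000 26.000 -59.000


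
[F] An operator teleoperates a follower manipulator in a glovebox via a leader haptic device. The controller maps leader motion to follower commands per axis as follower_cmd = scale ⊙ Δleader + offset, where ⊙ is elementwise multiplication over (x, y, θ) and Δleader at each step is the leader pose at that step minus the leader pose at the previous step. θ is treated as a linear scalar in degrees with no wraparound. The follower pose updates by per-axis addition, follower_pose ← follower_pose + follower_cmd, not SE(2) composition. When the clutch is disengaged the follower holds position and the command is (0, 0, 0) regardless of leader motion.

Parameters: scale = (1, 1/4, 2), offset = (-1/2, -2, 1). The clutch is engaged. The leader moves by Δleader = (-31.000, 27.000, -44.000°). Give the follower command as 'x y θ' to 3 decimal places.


-31.500 4.750 -87.000

axis x: 1·-31.000 + -1/2 = -31.500
axis y: 1/4·27.000 + -2 = 4.750
axis θ: 2·-44.000 + 1 = -87.000


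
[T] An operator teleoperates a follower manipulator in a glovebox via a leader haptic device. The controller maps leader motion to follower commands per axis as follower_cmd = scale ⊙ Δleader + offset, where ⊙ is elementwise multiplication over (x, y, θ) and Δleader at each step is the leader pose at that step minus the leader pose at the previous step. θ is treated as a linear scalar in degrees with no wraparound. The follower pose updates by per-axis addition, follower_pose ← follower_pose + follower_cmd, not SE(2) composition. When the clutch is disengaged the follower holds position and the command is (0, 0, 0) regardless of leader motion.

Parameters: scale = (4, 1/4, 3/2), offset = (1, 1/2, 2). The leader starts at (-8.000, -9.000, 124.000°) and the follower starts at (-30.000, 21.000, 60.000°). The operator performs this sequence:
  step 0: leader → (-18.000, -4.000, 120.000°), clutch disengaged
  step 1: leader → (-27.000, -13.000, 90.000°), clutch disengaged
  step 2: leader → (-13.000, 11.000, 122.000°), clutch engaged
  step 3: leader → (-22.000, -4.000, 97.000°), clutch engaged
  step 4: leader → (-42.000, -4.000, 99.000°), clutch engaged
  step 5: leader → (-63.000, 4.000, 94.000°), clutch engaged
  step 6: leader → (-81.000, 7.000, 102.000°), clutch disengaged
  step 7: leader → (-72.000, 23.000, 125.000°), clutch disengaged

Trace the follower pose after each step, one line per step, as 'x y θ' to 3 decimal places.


-30.000 21.000 60.000
-30.000 21.000 60.000
27.000 27.500 110.000
-8.000 24.250 74.500
-87.000 24.750 79.500
-170.000 27.250 74.000
-170.000 27.250 74.000
-170.000 27.250 74.000

step 0: Δleader=(-10.000, 5.000, -4.000°), disengaged; cmd=(0,0,0) → follower holds at (-30.000, 21.000, 60.000°)
step 1: Δleader=(-9.000, -9.000, -30.000°), disengaged; cmd=(0,0,0) → follower holds at (-30.000, 21.000, 60.000°)
step 2: Δleader=(14.000, 24.000, 32.000°), engaged; cmd=(57.000, 6.500, 50.000°) → follower=(27.000, 27.500, 110.000°)
step 3: Δleader=(-9.000, -15.000, -25.000°), engaged; cmd=(-35.000, -3.250, -35.500°) → follower=(-8.000, 24.250, 74.500°)
step 4: Δleader=(-20.000, 0.000, 2.000°), engaged; cmd=(-79.000, 0.500, 5.000°) → follower=(-87.000, 24.750, 79.500°)
step 5: Δleader=(-21.000, 8.000, -5.000°), engaged; cmd=(-83.000, 2.500, -5.500°) → follower=(-170.000, 27.250, 74.000°)
step 6: Δleader=(-18.000, 3.000, 8.000°), disengaged; cmd=(0,0,0) → follower holds at (-170.000, 27.250, 74.000°)
step 7: Δleader=(9.000, 16.000, 23.000°), disengaged; cmd=(0,0,0) → follower holds at (-170.000, 27.250, 74.000°)


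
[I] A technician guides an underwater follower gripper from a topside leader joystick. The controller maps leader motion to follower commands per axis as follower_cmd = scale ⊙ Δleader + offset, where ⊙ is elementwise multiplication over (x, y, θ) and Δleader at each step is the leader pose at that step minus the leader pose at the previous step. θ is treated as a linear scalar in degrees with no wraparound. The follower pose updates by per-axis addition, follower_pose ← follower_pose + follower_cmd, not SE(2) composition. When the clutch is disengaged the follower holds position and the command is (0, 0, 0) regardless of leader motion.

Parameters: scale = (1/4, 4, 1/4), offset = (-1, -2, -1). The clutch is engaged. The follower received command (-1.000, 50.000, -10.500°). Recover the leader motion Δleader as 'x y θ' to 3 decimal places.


axis x: (-1.000 − -1) / (1/4) = 0.000
axis y: (50.000 − -2) / (4) = 13.000
axis θ: (-10.500 − -1) / (1/4) = -38.000

0.000 13.000 -38.000


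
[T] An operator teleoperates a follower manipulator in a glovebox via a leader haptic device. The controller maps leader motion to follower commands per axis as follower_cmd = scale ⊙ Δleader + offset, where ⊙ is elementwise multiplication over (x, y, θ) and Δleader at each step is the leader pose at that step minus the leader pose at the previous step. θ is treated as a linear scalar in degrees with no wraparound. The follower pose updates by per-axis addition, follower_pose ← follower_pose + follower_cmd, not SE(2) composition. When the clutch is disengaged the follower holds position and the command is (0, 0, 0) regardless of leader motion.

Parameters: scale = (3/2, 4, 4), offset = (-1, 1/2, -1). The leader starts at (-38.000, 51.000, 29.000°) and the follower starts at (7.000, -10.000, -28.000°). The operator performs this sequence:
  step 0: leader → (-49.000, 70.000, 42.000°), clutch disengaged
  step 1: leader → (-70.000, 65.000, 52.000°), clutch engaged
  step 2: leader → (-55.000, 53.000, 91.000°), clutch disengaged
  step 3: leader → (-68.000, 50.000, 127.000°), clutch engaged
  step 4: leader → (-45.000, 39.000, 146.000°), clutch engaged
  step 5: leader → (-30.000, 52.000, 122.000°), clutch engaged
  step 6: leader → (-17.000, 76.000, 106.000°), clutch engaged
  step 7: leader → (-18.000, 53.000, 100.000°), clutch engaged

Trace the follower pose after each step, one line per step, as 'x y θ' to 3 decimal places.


7.000 -10.000 -28.000
-25.500 -29.500 11.000
-25.500 -29.500 11.000
-46.000 -41.000 154.000
-12.500 -84.500 229.000
9.000 -32.000 132.000
27.500 64.500 67.000
25.000 -27.000 42.000

step 0: Δleader=(-11.000, 19.000, 13.000°), disengaged; cmd=(0,0,0) → follower holds at (7.000, -10.000, -28.000°)
step 1: Δleader=(-21.000, -5.000, 10.000°), engaged; cmd=(-32.500, -19.500, 39.000°) → follower=(-25.500, -29.500, 11.000°)
step 2: Δleader=(15.000, -12.000, 39.000°), disengaged; cmd=(0,0,0) → follower holds at (-25.500, -29.500, 11.000°)
step 3: Δleader=(-13.000, -3.000, 36.000°), engaged; cmd=(-20.500, -11.500, 143.000°) → follower=(-46.000, -41.000, 154.000°)
step 4: Δleader=(23.000, -11.000, 19.000°), engaged; cmd=(33.500, -43.500, 75.000°) → follower=(-12.500, -84.500, 229.000°)
step 5: Δleader=(15.000, 13.000, -24.000°), engaged; cmd=(21.500, 52.500, -97.000°) → follower=(9.000, -32.000, 132.000°)
step 6: Δleader=(13.000, 24.000, -16.000°), engaged; cmd=(18.500, 96.500, -65.000°) → follower=(27.500, 64.500, 67.000°)
step 7: Δleader=(-1.000, -23.000, -6.000°), engaged; cmd=(-2.500, -91.500, -25.000°) → follower=(25.000, -27.000, 42.000°)


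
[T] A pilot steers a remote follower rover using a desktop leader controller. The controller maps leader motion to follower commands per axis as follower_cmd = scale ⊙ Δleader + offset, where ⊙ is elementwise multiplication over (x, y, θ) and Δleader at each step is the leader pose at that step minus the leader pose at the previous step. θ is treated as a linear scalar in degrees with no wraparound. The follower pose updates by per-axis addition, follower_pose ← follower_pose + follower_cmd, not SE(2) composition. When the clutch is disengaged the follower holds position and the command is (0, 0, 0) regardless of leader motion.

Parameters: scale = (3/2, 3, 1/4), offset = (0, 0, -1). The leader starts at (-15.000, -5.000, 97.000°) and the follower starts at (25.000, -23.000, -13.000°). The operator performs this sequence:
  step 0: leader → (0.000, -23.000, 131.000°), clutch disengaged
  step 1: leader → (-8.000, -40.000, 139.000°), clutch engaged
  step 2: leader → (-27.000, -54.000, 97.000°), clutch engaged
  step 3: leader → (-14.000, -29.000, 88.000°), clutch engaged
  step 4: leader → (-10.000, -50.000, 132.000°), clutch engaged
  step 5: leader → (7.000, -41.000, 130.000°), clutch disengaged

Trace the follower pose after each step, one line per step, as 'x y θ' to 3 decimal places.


step 0: Δleader=(15.000, -18.000, 34.000°), disengaged; cmd=(0,0,0) → follower holds at (25.000, -23.000, -13.000°)
step 1: Δleader=(-8.000, -17.000, 8.000°), engaged; cmd=(-12.000, -51.000, 1.000°) → follower=(13.000, -74.000, -12.000°)
step 2: Δleader=(-19.000, -14.000, -42.000°), engaged; cmd=(-28.500, -42.000, -11.500°) → follower=(-15.500, -116.000, -23.500°)
step 3: Δleader=(13.000, 25.000, -9.000°), engaged; cmd=(19.500, 75.000, -3.250°) → follower=(4.000, -41.000, -26.750°)
step 4: Δleader=(4.000, -21.000, 44.000°), engaged; cmd=(6.000, -63.000, 10.000°) → follower=(10.000, -104.000, -16.750°)
step 5: Δleader=(17.000, 9.000, -2.000°), disengaged; cmd=(0,0,0) → follower holds at (10.000, -104.000, -16.750°)

25.000 -23.000 -13.000
13.000 -74.000 -12.000
-15.500 -116.000 -23.500
4.000 -41.000 -26.750
10.000 -104.000 -16.750
10.000 -104.000 -16.750


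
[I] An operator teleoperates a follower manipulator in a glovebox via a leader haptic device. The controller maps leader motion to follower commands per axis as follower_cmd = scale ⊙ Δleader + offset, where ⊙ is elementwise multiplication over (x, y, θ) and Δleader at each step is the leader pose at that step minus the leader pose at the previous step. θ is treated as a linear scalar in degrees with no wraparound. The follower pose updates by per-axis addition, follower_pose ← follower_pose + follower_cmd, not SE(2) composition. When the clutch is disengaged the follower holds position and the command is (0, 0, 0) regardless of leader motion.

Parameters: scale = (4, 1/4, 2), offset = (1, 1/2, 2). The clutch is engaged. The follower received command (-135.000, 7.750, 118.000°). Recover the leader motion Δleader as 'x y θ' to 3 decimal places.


-34.000 29.000 58.000

axis x: (-135.000 − 1) / (4) = -34.000
axis y: (7.750 − 1/2) / (1/4) = 29.000
axis θ: (118.000 − 2) / (2) = 58.000


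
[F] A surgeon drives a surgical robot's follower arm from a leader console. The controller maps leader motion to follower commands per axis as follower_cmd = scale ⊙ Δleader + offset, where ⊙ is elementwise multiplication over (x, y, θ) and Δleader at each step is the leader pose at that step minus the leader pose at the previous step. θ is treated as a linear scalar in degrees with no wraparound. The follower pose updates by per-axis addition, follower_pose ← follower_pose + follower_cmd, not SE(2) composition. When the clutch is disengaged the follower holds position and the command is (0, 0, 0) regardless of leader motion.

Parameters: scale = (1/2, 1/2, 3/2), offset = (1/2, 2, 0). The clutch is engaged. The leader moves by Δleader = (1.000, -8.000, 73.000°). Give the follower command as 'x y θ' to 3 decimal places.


axis x: 1/2·1.000 + 1/2 = 1.000
axis y: 1/2·-8.000 + 2 = -2.000
axis θ: 3/2·73.000 + 0 = 109.500

1.000 -2.000 109.500


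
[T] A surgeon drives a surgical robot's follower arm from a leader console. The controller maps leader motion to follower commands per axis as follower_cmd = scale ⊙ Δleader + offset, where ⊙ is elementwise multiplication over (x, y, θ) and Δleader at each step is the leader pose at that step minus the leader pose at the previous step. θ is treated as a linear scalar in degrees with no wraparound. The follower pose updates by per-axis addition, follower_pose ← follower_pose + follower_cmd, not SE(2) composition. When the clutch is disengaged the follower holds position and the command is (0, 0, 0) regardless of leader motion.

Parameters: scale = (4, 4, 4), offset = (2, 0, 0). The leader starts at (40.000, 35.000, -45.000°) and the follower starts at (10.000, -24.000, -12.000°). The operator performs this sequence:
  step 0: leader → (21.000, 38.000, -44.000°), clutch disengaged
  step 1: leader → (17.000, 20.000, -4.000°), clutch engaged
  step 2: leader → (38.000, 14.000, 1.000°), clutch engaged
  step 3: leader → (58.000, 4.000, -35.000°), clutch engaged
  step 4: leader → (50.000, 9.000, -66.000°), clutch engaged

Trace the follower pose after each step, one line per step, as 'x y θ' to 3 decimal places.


10.000 -24.000 -12.000
-4.000 -96.000 148.000
82.000 -120.000 168.000
164.000 -160.000 24.000
134.000 -140.000 -100.000

step 0: Δleader=(-19.000, 3.000, 1.000°), disengaged; cmd=(0,0,0) → follower holds at (10.000, -24.000, -12.000°)
step 1: Δleader=(-4.000, -18.000, 40.000°), engaged; cmd=(-14.000, -72.000, 160.000°) → follower=(-4.000, -96.000, 148.000°)
step 2: Δleader=(21.000, -6.000, 5.000°), engaged; cmd=(86.000, -24.000, 20.000°) → follower=(82.000, -120.000, 168.000°)
step 3: Δleader=(20.000, -10.000, -36.000°), engaged; cmd=(82.000, -40.000, -144.000°) → follower=(164.000, -160.000, 24.000°)
step 4: Δleader=(-8.000, 5.000, -31.000°), engaged; cmd=(-30.000, 20.000, -124.000°) → follower=(134.000, -140.000, -100.000°)


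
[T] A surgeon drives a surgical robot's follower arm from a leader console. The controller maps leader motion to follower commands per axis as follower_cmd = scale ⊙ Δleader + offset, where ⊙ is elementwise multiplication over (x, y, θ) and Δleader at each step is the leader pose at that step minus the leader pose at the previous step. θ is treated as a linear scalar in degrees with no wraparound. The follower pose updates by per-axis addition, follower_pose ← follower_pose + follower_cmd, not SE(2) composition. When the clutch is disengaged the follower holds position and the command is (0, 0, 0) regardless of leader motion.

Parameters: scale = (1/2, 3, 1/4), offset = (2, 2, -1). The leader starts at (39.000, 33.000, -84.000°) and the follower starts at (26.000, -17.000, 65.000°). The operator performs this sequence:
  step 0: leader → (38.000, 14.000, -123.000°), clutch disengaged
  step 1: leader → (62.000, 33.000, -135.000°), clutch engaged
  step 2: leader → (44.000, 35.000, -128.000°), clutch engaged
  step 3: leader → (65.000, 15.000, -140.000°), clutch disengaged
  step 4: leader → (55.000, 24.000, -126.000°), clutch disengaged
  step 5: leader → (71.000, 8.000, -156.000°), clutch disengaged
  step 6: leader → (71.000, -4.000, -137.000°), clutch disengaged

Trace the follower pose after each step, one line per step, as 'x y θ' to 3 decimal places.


step 0: Δleader=(-1.000, -19.000, -39.000°), disengaged; cmd=(0,0,0) → follower holds at (26.000, -17.000, 65.000°)
step 1: Δleader=(24.000, 19.000, -12.000°), engaged; cmd=(14.000, 59.000, -4.000°) → follower=(40.000, 42.000, 61.000°)
step 2: Δleader=(-18.000, 2.000, 7.000°), engaged; cmd=(-7.000, 8.000, 0.750°) → follower=(33.000, 50.000, 61.750°)
step 3: Δleader=(21.000, -20.000, -12.000°), disengaged; cmd=(0,0,0) → follower holds at (33.000, 50.000, 61.750°)
step 4: Δleader=(-10.000, 9.000, 14.000°), disengaged; cmd=(0,0,0) → follower holds at (33.000, 50.000, 61.750°)
step 5: Δleader=(16.000, -16.000, -30.000°), disengaged; cmd=(0,0,0) → follower holds at (33.000, 50.000, 61.750°)
step 6: Δleader=(0.000, -12.000, 19.000°), disengaged; cmd=(0,0,0) → follower holds at (33.000, 50.000, 61.750°)

26.000 -17.000 65.000
40.000 42.000 61.000
33.000 50.000 61.750
33.000 50.000 61.750
33.000 50.000 61.750
33.000 50.000 61.750
33.000 50.000 61.750


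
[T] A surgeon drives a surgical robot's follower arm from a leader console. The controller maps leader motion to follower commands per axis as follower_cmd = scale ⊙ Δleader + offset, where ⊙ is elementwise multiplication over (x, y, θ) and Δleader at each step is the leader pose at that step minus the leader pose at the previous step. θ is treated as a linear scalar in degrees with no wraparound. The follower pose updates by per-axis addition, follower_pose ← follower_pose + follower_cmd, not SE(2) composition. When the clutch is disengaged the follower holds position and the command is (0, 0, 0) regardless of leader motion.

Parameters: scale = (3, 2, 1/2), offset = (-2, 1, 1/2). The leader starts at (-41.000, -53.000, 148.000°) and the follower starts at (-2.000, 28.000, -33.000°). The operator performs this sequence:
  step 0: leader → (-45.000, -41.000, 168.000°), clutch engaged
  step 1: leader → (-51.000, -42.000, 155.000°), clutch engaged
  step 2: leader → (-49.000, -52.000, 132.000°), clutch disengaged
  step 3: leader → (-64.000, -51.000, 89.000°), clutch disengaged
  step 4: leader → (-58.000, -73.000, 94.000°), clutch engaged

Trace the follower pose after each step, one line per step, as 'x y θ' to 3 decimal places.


-16.000 53.000 -22.500
-36.000 52.000 -28.500
-36.000 52.000 -28.500
-36.000 52.000 -28.500
-20.000 9.000 -25.500

step 0: Δleader=(-4.000, 12.000, 20.000°), engaged; cmd=(-14.000, 25.000, 10.500°) → follower=(-16.000, 53.000, -22.500°)
step 1: Δleader=(-6.000, -1.000, -13.000°), engaged; cmd=(-20.000, -1.000, -6.000°) → follower=(-36.000, 52.000, -28.500°)
step 2: Δleader=(2.000, -10.000, -23.000°), disengaged; cmd=(0,0,0) → follower holds at (-36.000, 52.000, -28.500°)
step 3: Δleader=(-15.000, 1.000, -43.000°), disengaged; cmd=(0,0,0) → follower holds at (-36.000, 52.000, -28.500°)
step 4: Δleader=(6.000, -22.000, 5.000°), engaged; cmd=(16.000, -43.000, 3.000°) → follower=(-20.000, 9.000, -25.500°)
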